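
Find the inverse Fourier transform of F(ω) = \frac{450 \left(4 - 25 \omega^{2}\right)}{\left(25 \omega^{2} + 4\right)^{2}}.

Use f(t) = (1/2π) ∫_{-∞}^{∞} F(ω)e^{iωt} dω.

f(t) = 9 e^{- \frac{2 \left|{t}\right|}{5}} \left|{t}\right|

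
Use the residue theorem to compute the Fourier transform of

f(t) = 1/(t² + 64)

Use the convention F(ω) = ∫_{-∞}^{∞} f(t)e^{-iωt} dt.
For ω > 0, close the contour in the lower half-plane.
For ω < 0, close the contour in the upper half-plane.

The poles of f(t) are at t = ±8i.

Let g(z) = f(z)e^{-iωz}; for large |z| the factor e^{-iωz} decays in the lower half-plane when ω > 0 and in the upper half-plane when ω < 0.

Case ω > 0 (lower half-plane, clockwise contour ⇒ F(ω) = -2πi·ΣRes):
  Res_{z = - 8 i} g(z) = \frac{i e^{- 8 \omega}}{16}
  F(ω) = -2πi·ΣRes = \frac{\pi e^{- 8 \omega}}{8}

Case ω < 0 (upper half-plane, counterclockwise contour ⇒ F(ω) = +2πi·ΣRes):
  Res_{z = 8 i} g(z) = - \frac{i e^{8 \omega}}{16}
  F(ω) = 2πi·ΣRes = \frac{\pi e^{8 \omega}}{8}

Both cases combine into a single formula in |ω|:

F(ω) = \frac{\pi e^{- 8 \left|{\omega}\right|}}{8}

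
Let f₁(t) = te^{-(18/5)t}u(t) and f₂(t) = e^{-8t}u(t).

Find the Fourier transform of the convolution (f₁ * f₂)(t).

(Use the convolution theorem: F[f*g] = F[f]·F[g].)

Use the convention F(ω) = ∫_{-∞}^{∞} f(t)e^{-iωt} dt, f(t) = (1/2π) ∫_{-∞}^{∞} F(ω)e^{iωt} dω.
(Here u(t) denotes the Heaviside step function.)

F[f₁*f₂](ω) = \frac{25}{\left(i \omega + 8\right) \left(5 i \omega + 18\right)^{2}}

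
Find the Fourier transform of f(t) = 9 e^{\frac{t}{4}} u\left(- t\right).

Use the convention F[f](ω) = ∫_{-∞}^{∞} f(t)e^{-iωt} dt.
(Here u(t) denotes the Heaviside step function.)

F(ω) = \frac{36 i}{4 \omega + i}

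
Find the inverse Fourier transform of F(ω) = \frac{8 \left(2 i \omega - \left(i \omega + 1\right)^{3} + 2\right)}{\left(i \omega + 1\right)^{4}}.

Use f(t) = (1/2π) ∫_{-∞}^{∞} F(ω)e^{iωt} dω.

f(t) = 8 \left(t^{2} - 1\right) e^{- t} u\left(t\right)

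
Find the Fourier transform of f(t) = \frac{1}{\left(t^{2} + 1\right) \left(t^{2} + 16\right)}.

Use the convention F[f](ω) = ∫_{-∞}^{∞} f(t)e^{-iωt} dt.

F(ω) = \frac{\pi e^{- \left|{\omega}\right|}}{15} - \frac{\pi e^{- 4 \left|{\omega}\right|}}{60}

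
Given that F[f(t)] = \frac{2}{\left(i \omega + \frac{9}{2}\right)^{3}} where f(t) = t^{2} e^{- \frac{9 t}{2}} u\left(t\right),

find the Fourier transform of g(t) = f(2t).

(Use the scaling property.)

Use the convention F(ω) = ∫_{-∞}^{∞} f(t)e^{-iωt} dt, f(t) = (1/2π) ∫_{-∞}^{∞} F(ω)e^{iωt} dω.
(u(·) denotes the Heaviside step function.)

F[g](ω) = \frac{8}{\left(i \omega + 9\right)^{3}}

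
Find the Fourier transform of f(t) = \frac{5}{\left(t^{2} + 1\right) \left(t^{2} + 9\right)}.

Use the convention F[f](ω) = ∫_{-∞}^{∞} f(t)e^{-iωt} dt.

F(ω) = \frac{5 \pi \left(3 e^{2 \left|{\omega}\right|} - 1\right) e^{- 3 \left|{\omega}\right|}}{24}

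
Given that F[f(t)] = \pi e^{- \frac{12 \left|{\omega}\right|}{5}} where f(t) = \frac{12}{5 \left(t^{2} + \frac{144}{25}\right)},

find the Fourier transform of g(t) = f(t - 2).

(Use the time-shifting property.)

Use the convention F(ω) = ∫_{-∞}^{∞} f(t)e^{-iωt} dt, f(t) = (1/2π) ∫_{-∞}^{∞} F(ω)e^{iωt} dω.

F[g](ω) = \pi e^{- 2 i \omega - \frac{12 \left|{\omega}\right|}{5}}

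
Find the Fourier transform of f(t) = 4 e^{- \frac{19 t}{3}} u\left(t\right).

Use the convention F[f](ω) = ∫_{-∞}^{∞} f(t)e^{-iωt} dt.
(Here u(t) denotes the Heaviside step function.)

F(ω) = \frac{12}{3 i \omega + 19}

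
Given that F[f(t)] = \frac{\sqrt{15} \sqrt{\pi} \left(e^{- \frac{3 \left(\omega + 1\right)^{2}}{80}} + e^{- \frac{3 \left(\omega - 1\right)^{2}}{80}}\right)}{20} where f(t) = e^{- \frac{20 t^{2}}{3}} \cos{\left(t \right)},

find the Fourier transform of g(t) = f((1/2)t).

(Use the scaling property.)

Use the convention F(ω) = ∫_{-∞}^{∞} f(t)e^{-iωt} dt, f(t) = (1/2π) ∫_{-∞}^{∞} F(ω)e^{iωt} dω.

F[g](ω) = \frac{\sqrt{15} \sqrt{\pi} \left(e^{\frac{3 \omega}{10}} + 1\right) e^{- \frac{3 \omega^{2}}{20} - \frac{3 \omega}{20} - \frac{3}{80}}}{10}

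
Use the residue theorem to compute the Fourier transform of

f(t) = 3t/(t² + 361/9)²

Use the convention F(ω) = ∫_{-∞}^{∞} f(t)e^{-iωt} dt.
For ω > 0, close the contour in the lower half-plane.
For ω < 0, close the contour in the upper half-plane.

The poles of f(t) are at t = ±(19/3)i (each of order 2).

Let g(z) = f(z)e^{-iωz}; for large |z| the factor e^{-iωz} decays in the lower half-plane when ω > 0 and in the upper half-plane when ω < 0.

Case ω > 0 (lower half-plane, clockwise contour ⇒ F(ω) = -2πi·ΣRes):
  Res_{z = - \frac{19 i}{3}} g(z) = \frac{9 \omega e^{- \frac{19 \omega}{3}}}{76} (pole of order 2)
  F(ω) = -2πi·ΣRes = - \frac{9 i \pi \omega e^{- \frac{19 \omega}{3}}}{38}

Case ω < 0 (upper half-plane, counterclockwise contour ⇒ F(ω) = +2πi·ΣRes):
  Res_{z = \frac{19 i}{3}} g(z) = - \frac{9 \omega e^{\frac{19 \omega}{3}}}{76} (pole of order 2)
  F(ω) = 2πi·ΣRes = - \frac{9 i \pi \omega e^{\frac{19 \omega}{3}}}{38}

Both cases combine into a single formula in |ω|:

F(ω) = - \frac{9 i \pi \omega e^{- \frac{19 \left|{\omega}\right|}{3}}}{38}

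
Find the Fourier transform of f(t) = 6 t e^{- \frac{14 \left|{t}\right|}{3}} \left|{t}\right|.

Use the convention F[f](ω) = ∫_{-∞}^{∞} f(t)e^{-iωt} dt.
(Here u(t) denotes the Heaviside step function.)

F(ω) = \frac{5832 i \omega \left(3 \omega^{2} - 196\right)}{\left(9 \omega^{2} + 196\right)^{3}}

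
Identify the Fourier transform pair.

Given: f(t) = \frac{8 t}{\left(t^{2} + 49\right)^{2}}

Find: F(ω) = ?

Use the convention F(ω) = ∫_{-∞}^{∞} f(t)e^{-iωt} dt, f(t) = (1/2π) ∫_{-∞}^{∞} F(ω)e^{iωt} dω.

F(ω) = - \frac{4 i \pi \omega e^{- 7 \left|{\omega}\right|}}{7}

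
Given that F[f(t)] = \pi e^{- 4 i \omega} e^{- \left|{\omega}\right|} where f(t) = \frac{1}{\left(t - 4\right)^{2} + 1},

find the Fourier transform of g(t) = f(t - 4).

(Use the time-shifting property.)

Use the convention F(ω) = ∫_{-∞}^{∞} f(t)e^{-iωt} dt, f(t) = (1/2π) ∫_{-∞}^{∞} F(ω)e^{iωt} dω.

F[g](ω) = \pi e^{- 8 i \omega - \left|{\omega}\right|}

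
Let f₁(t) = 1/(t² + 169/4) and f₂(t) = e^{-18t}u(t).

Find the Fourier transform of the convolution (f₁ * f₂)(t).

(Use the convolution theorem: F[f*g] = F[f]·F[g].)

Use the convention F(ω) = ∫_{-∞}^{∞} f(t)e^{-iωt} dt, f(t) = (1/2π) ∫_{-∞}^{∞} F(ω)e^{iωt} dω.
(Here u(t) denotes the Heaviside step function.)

F[f₁*f₂](ω) = \frac{2 \pi e^{- \frac{13 \left|{\omega}\right|}{2}}}{13 \left(i \omega + 18\right)}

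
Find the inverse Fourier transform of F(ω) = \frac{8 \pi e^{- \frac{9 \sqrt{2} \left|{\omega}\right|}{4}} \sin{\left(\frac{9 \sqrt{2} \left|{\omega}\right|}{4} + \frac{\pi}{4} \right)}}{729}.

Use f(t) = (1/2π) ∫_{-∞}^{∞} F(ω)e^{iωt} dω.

f(t) = \frac{1}{t^{4} + \frac{6561}{16}}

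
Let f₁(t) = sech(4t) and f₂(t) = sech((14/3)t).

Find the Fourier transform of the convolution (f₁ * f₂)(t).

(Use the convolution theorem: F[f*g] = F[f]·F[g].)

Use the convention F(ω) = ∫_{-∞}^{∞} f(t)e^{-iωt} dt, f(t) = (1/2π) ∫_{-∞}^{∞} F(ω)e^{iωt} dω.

F[f₁*f₂](ω) = \frac{3 \pi^{2}}{56 \cosh{\left(\frac{3 \pi \omega}{28} \right)} \cosh{\left(\frac{\pi \omega}{8} \right)}}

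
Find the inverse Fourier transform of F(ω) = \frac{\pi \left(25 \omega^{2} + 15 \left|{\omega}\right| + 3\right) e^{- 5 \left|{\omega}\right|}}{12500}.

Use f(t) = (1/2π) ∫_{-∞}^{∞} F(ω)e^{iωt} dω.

f(t) = \frac{2}{\left(t^{2} + 25\right)^{3}}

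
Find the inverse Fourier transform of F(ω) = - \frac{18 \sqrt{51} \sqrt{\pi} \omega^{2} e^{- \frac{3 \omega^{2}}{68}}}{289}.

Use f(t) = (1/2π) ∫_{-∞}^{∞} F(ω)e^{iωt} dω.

f(t) = 6 \left(\frac{68 t^{2}}{3} - 2\right) e^{- \frac{17 t^{2}}{3}}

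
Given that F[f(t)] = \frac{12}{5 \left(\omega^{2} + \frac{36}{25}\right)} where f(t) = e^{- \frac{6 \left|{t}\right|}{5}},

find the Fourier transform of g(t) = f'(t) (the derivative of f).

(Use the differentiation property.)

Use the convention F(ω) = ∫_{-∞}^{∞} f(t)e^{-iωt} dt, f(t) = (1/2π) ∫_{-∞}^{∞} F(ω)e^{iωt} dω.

F[g](ω) = \frac{60 i \omega}{25 \omega^{2} + 36}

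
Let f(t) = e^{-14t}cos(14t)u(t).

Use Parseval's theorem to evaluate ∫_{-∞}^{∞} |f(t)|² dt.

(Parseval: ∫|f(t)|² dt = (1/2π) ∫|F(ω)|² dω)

∫|f(t)|² dt = \frac{3}{112}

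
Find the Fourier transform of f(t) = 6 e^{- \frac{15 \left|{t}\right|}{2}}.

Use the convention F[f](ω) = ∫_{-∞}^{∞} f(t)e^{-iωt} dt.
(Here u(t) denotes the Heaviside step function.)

F(ω) = \frac{360}{4 \omega^{2} + 225}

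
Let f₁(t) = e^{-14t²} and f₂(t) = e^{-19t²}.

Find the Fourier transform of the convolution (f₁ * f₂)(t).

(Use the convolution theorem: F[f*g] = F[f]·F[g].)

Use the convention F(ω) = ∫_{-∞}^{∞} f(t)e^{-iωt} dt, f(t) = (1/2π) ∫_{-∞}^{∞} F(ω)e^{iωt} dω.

F[f₁*f₂](ω) = \frac{\sqrt{266} \pi e^{- \frac{33 \omega^{2}}{1064}}}{266}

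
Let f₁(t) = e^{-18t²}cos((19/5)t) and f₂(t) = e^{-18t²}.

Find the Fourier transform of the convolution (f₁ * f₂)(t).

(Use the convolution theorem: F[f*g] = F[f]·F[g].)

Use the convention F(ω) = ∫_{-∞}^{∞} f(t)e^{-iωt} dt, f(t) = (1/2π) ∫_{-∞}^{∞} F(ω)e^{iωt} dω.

F[f₁*f₂](ω) = \frac{\pi \left(e^{\frac{19 \omega}{90}} + 1\right) e^{- \frac{\omega^{2}}{36} - \frac{19 \omega}{180} - \frac{361}{1800}}}{36}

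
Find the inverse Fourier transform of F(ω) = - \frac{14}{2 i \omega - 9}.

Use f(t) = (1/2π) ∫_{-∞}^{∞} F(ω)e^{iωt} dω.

f(t) = 7 e^{\frac{9 t}{2}} u\left(- t\right)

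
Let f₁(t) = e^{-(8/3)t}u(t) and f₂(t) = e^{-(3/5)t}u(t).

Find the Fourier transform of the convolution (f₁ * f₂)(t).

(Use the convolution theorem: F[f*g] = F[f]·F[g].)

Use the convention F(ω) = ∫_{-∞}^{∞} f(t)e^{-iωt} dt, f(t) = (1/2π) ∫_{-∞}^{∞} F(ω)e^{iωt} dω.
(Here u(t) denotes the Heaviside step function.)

F[f₁*f₂](ω) = \frac{15}{- 15 \omega^{2} + 49 i \omega + 24}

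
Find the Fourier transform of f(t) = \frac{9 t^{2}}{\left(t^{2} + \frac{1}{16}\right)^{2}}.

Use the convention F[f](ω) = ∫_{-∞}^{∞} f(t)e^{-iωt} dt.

F(ω) = \frac{9 \pi \left(4 - \left|{\omega}\right|\right) e^{- \frac{\left|{\omega}\right|}{4}}}{2}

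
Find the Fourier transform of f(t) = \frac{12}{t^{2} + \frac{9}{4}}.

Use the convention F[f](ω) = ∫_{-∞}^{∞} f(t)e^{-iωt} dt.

F(ω) = 8 \pi e^{- \frac{3 \left|{\omega}\right|}{2}}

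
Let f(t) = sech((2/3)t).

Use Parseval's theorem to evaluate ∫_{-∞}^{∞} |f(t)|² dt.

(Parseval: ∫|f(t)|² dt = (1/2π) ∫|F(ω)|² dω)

∫|f(t)|² dt = 3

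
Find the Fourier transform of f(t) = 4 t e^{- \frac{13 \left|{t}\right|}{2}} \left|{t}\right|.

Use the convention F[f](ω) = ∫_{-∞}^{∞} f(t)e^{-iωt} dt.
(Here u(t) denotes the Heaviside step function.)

F(ω) = \frac{256 i \omega \left(4 \omega^{2} - 507\right)}{\left(4 \omega^{2} + 169\right)^{3}}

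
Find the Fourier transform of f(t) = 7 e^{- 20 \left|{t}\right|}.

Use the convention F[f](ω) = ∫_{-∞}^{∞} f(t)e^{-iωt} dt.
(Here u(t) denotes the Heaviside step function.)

F(ω) = \frac{280}{\omega^{2} + 400}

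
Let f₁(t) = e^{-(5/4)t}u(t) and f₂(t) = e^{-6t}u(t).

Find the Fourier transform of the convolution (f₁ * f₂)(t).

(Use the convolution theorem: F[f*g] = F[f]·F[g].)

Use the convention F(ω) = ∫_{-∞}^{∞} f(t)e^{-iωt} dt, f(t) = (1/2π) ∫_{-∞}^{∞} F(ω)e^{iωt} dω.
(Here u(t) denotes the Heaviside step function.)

F[f₁*f₂](ω) = \frac{4}{\left(i \omega + 6\right) \left(4 i \omega + 5\right)}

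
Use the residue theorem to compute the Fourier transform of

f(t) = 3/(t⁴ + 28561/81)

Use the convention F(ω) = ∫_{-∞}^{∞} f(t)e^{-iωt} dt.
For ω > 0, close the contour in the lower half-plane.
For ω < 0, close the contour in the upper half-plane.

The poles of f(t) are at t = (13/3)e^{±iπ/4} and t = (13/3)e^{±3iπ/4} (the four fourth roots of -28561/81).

Let g(z) = f(z)e^{-iωz}; for large |z| the factor e^{-iωz} decays in the lower half-plane when ω > 0 and in the upper half-plane when ω < 0.

Case ω > 0 (lower half-plane, clockwise contour ⇒ F(ω) = -2πi·ΣRes):
  Res_{z = - \frac{13 \sqrt{2}}{6} - \frac{13 \sqrt{2} i}{6}} g(z) = \frac{81 \sqrt{2} i \left(1 - i\right) e^{\frac{13 \sqrt{2} \omega \left(-1 + i\right)}{6}}}{17576}
  Res_{z = \frac{13 \sqrt{2}}{6} - \frac{13 \sqrt{2} i}{6}} g(z) = \frac{81 \sqrt{2} i \left(1 + i\right) e^{- \frac{13 \sqrt{2} \omega \left(1 + i\right)}{6}}}{17576}
  F(ω) = -2πi·ΣRes = \frac{81 \sqrt{2} \pi \left(1 - i\right) \left(e^{\frac{13 \sqrt{2} i \omega}{3}} + i\right) e^{- \frac{13 \sqrt{2} \omega \left(1 + i\right)}{6}}}{8788} = \frac{81 \pi e^{- \frac{13 \sqrt{2} \omega}{6}} \sin{\left(\frac{13 \sqrt{2} \omega}{6} + \frac{\pi}{4} \right)}}{2197}

Case ω < 0 (upper half-plane, counterclockwise contour ⇒ F(ω) = +2πi·ΣRes):
  Res_{z = \frac{13 \sqrt{2}}{6} + \frac{13 \sqrt{2} i}{6}} g(z) = \frac{81 \sqrt{2} i \left(-1 + i\right) e^{\frac{13 \sqrt{2} \omega \left(1 - i\right)}{6}}}{17576}
  Res_{z = - \frac{13 \sqrt{2}}{6} + \frac{13 \sqrt{2} i}{6}} g(z) = \frac{81 \sqrt{2} \left(1 - i\right) e^{\frac{13 \sqrt{2} \omega \left(1 + i\right)}{6}}}{17576}
  F(ω) = 2πi·ΣRes = - \frac{81 \sqrt{2} i \pi \left(i \left(1 - i\right) e^{\frac{13 \sqrt{2} \omega \left(1 - i\right)}{6}} - \left(1 - i\right) e^{\frac{13 \sqrt{2} \omega \left(1 + i\right)}{6}}\right)}{8788} = \frac{81 \pi e^{\frac{13 \sqrt{2} \omega}{6}} \cos{\left(\frac{13 \sqrt{2} \omega}{6} + \frac{\pi}{4} \right)}}{2197}

Both cases combine into a single formula in |ω|:

F(ω) = \frac{81 \pi e^{- \frac{13 \sqrt{2} \left|{\omega}\right|}{6}} \sin{\left(\frac{13 \sqrt{2} \left|{\omega}\right|}{6} + \frac{\pi}{4} \right)}}{2197}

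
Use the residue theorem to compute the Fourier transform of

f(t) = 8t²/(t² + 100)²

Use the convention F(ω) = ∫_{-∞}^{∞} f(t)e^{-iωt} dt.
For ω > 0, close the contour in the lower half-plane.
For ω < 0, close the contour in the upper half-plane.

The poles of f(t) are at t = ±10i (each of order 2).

Let g(z) = f(z)e^{-iωz}; for large |z| the factor e^{-iωz} decays in the lower half-plane when ω > 0 and in the upper half-plane when ω < 0.

Case ω > 0 (lower half-plane, clockwise contour ⇒ F(ω) = -2πi·ΣRes):
  Res_{z = - 10 i} g(z) = \frac{i \left(1 - 10 \omega\right) e^{- 10 \omega}}{5} (pole of order 2)
  F(ω) = -2πi·ΣRes = \frac{2 \pi \left(1 - 10 \omega\right) e^{- 10 \omega}}{5}

Case ω < 0 (upper half-plane, counterclockwise contour ⇒ F(ω) = +2πi·ΣRes):
  Res_{z = 10 i} g(z) = \frac{i \left(- 10 \omega - 1\right) e^{10 \omega}}{5} (pole of order 2)
  F(ω) = 2πi·ΣRes = \frac{2 \pi \left(10 \omega + 1\right) e^{10 \omega}}{5}

Both cases combine into a single formula in |ω|:

F(ω) = \frac{2 \pi \left(1 - 10 \left|{\omega}\right|\right) e^{- 10 \left|{\omega}\right|}}{5}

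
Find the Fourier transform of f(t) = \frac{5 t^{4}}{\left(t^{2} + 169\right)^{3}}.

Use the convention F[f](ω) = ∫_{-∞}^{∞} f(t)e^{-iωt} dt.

F(ω) = \frac{5 \pi \left(169 \omega^{2} - 65 \left|{\omega}\right| + 3\right) e^{- 13 \left|{\omega}\right|}}{104}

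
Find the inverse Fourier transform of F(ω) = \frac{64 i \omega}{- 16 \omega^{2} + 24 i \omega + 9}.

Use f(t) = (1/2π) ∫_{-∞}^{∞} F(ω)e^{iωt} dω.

f(t) = 4 \left(1 - \frac{3 t}{4}\right) e^{- \frac{3 t}{4}} u\left(t\right)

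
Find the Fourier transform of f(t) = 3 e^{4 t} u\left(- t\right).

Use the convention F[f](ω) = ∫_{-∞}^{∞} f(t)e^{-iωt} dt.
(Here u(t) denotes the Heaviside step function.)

F(ω) = - \frac{3}{i \omega - 4}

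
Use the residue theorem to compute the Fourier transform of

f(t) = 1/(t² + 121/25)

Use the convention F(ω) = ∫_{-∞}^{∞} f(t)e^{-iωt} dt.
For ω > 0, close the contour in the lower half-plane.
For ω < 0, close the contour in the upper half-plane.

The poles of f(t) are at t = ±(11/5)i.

Let g(z) = f(z)e^{-iωz}; for large |z| the factor e^{-iωz} decays in the lower half-plane when ω > 0 and in the upper half-plane when ω < 0.

Case ω > 0 (lower half-plane, clockwise contour ⇒ F(ω) = -2πi·ΣRes):
  Res_{z = - \frac{11 i}{5}} g(z) = \frac{5 i e^{- \frac{11 \omega}{5}}}{22}
  F(ω) = -2πi·ΣRes = \frac{5 \pi e^{- \frac{11 \omega}{5}}}{11}

Case ω < 0 (upper half-plane, counterclockwise contour ⇒ F(ω) = +2πi·ΣRes):
  Res_{z = \frac{11 i}{5}} g(z) = - \frac{5 i e^{\frac{11 \omega}{5}}}{22}
  F(ω) = 2πi·ΣRes = \frac{5 \pi e^{\frac{11 \omega}{5}}}{11}

Both cases combine into a single formula in |ω|:

F(ω) = \frac{5 \pi e^{- \frac{11 \left|{\omega}\right|}{5}}}{11}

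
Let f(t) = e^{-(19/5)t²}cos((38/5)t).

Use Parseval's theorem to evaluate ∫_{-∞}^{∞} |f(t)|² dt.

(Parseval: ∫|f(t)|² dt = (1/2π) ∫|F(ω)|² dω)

∫|f(t)|² dt = \frac{\sqrt{190} \sqrt{\pi} \left(1 + e^{\frac{38}{5}}\right)}{76 e^{\frac{38}{5}}}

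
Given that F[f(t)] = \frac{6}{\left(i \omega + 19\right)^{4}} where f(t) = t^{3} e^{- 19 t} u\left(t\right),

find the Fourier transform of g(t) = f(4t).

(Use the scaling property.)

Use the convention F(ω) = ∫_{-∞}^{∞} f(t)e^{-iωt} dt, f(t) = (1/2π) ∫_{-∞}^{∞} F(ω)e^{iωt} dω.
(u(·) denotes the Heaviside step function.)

F[g](ω) = \frac{384}{\left(i \omega + 76\right)^{4}}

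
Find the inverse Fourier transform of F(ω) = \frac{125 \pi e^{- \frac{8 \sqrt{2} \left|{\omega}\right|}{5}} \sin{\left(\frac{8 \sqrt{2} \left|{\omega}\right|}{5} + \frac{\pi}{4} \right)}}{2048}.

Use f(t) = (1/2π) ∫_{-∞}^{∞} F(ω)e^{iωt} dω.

f(t) = \frac{2}{t^{4} + \frac{65536}{625}}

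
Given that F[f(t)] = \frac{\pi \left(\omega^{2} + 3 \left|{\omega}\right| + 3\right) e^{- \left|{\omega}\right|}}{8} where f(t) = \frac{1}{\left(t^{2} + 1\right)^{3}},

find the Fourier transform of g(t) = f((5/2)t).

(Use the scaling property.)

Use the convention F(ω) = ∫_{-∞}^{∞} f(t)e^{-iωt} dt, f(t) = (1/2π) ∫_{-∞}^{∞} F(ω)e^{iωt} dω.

F[g](ω) = \frac{\pi \left(4 \omega^{2} + 30 \left|{\omega}\right| + 75\right) e^{- \frac{2 \left|{\omega}\right|}{5}}}{500}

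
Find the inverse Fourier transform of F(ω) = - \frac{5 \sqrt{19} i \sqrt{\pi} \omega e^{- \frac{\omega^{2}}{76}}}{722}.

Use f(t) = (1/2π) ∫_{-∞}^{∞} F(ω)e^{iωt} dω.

f(t) = 5 t e^{- 19 t^{2}}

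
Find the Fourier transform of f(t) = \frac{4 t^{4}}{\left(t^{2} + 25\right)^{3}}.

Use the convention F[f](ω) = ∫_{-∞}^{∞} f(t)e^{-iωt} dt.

F(ω) = \frac{\pi \left(25 \omega^{2} - 25 \left|{\omega}\right| + 3\right) e^{- 5 \left|{\omega}\right|}}{10}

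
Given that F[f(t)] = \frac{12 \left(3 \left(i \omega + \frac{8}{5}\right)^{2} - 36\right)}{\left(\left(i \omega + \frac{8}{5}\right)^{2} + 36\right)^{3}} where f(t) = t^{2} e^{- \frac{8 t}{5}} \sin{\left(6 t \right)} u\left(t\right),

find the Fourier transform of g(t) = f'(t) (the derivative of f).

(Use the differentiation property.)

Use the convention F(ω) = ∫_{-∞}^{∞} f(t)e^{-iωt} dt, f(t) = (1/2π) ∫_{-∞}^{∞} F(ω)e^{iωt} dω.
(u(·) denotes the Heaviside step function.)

F[g](ω) = \frac{22500 i \omega \left(\left(5 i \omega + 8\right)^{2} - 300\right)}{\left(\left(5 i \omega + 8\right)^{2} + 900\right)^{3}}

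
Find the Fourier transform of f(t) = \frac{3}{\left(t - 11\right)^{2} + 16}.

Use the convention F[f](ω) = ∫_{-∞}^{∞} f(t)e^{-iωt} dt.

F(ω) = \frac{3 \pi e^{- 11 i \omega - 4 \left|{\omega}\right|}}{4}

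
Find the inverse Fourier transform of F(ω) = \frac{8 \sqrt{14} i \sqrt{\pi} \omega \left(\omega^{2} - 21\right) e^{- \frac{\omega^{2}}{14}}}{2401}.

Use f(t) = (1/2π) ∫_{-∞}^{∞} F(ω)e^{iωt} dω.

f(t) = 8 t^{3} e^{- \frac{7 t^{2}}{2}}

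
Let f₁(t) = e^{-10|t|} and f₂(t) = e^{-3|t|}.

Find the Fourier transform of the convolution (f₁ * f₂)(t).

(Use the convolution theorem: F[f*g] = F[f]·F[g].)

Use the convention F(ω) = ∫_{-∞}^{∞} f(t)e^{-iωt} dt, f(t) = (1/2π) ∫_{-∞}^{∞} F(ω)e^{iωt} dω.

F[f₁*f₂](ω) = \frac{120}{\left(\omega^{2} + 9\right) \left(\omega^{2} + 100\right)}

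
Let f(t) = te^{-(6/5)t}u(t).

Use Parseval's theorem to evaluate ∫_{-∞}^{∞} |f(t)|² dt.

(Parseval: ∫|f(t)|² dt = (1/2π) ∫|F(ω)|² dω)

∫|f(t)|² dt = \frac{125}{864}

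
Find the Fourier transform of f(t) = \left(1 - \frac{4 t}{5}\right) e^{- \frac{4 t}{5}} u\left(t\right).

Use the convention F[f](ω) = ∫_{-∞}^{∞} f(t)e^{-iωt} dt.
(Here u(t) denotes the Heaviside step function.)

F(ω) = \frac{25 i \omega}{- 25 \omega^{2} + 40 i \omega + 16}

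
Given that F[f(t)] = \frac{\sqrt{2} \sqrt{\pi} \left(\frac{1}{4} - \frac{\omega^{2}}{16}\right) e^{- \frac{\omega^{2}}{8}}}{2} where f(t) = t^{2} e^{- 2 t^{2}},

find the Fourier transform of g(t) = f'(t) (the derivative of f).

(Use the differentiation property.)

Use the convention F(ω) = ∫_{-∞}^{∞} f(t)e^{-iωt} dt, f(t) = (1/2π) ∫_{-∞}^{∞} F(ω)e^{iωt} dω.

F[g](ω) = \frac{\sqrt{2} i \sqrt{\pi} \omega \left(4 - \omega^{2}\right) e^{- \frac{\omega^{2}}{8}}}{32}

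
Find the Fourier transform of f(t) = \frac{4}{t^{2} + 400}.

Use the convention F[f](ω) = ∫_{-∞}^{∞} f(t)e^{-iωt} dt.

F(ω) = \frac{\pi e^{- 20 \left|{\omega}\right|}}{5}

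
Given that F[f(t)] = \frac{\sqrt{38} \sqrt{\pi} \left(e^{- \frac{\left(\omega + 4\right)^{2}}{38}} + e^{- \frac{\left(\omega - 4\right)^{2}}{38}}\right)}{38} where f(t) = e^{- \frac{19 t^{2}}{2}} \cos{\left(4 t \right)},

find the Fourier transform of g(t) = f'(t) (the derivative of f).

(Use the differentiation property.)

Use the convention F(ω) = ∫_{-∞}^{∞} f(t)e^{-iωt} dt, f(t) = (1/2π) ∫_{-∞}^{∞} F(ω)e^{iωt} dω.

F[g](ω) = \frac{\sqrt{38} i \sqrt{\pi} \omega \left(e^{\frac{8 \omega}{19}} + 1\right) e^{- \frac{\omega^{2}}{38} - \frac{4 \omega}{19} - \frac{8}{19}}}{38}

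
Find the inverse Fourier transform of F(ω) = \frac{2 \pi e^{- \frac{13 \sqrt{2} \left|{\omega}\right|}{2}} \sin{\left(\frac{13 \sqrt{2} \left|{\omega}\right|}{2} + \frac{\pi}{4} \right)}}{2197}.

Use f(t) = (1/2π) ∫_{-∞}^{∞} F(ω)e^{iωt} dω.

f(t) = \frac{2}{t^{4} + 28561}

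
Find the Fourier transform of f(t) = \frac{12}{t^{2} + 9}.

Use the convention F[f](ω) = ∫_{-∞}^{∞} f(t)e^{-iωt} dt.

F(ω) = 4 \pi e^{- 3 \left|{\omega}\right|}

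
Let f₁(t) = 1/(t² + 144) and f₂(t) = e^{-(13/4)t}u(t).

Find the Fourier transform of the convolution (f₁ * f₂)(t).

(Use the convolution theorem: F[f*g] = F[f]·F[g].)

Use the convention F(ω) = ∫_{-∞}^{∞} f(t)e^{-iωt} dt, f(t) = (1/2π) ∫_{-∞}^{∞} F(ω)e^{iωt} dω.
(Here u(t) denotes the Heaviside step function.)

F[f₁*f₂](ω) = \frac{\pi e^{- 12 \left|{\omega}\right|}}{3 \left(4 i \omega + 13\right)}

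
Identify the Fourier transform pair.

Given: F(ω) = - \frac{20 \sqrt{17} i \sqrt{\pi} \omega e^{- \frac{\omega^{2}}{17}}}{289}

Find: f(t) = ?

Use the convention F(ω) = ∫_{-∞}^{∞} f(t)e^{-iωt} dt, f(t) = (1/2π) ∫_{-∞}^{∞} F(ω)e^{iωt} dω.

f(t) = 5 t e^{- \frac{17 t^{2}}{4}}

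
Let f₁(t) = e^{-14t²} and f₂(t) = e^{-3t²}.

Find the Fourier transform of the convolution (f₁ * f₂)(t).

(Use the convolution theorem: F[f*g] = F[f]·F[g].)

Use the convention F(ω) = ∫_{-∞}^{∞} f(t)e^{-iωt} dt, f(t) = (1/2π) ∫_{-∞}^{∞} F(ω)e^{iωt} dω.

F[f₁*f₂](ω) = \frac{\sqrt{42} \pi e^{- \frac{17 \omega^{2}}{168}}}{42}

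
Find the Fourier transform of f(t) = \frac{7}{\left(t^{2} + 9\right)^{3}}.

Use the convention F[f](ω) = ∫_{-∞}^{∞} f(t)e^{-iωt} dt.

F(ω) = \frac{7 \pi \left(3 \omega^{2} + 3 \left|{\omega}\right| + 1\right) e^{- 3 \left|{\omega}\right|}}{648}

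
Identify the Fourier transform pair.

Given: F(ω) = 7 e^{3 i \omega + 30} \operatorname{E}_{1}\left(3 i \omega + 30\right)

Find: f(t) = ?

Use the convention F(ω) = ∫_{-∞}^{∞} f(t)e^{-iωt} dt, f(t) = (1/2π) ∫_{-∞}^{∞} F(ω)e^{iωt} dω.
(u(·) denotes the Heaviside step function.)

f(t) = \frac{7 e^{- 10 t} u\left(t\right)}{t + 3}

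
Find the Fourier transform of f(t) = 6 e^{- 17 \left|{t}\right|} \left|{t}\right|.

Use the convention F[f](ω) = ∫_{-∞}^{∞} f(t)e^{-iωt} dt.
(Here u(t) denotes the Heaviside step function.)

F(ω) = \frac{12 \left(289 - \omega^{2}\right)}{\left(\omega^{2} + 289\right)^{2}}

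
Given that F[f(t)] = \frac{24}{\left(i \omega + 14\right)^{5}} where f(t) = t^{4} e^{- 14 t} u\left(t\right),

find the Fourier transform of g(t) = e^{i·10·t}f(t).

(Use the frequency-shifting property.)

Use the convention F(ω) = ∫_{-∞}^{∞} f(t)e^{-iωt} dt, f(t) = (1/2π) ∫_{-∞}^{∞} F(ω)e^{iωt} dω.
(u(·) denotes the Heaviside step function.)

F[g](ω) = \frac{24}{\left(i \left(\omega - 10\right) + 14\right)^{5}}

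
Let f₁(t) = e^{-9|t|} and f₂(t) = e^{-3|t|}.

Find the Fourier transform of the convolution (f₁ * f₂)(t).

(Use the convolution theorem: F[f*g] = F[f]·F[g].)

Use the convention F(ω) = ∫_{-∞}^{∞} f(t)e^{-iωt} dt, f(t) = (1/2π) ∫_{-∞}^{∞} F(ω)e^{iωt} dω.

F[f₁*f₂](ω) = \frac{108}{\left(\omega^{2} + 9\right) \left(\omega^{2} + 81\right)}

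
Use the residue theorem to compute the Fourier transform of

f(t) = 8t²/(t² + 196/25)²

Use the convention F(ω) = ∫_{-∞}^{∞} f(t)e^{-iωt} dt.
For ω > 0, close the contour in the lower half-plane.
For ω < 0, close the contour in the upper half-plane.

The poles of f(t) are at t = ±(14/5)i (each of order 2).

Let g(z) = f(z)e^{-iωz}; for large |z| the factor e^{-iωz} decays in the lower half-plane when ω > 0 and in the upper half-plane when ω < 0.

Case ω > 0 (lower half-plane, clockwise contour ⇒ F(ω) = -2πi·ΣRes):
  Res_{z = - \frac{14 i}{5}} g(z) = \frac{i \left(5 - 14 \omega\right) e^{- \frac{14 \omega}{5}}}{7} (pole of order 2)
  F(ω) = -2πi·ΣRes = \frac{2 \pi \left(5 - 14 \omega\right) e^{- \frac{14 \omega}{5}}}{7}

Case ω < 0 (upper half-plane, counterclockwise contour ⇒ F(ω) = +2πi·ΣRes):
  Res_{z = \frac{14 i}{5}} g(z) = \frac{i \left(- 14 \omega - 5\right) e^{\frac{14 \omega}{5}}}{7} (pole of order 2)
  F(ω) = 2πi·ΣRes = \frac{2 \pi \left(14 \omega + 5\right) e^{\frac{14 \omega}{5}}}{7}

Both cases combine into a single formula in |ω|:

F(ω) = \frac{2 \pi \left(5 - 14 \left|{\omega}\right|\right) e^{- \frac{14 \left|{\omega}\right|}{5}}}{7}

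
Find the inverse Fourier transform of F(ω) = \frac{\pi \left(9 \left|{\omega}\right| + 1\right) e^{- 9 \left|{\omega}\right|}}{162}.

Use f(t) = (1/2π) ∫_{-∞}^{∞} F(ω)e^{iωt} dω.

f(t) = \frac{9}{\left(t^{2} + 81\right)^{2}}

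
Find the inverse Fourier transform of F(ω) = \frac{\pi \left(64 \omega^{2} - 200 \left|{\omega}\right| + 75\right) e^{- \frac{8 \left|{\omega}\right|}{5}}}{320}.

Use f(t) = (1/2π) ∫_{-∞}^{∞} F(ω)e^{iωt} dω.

f(t) = \frac{t^{4}}{\left(t^{2} + \frac{64}{25}\right)^{3}}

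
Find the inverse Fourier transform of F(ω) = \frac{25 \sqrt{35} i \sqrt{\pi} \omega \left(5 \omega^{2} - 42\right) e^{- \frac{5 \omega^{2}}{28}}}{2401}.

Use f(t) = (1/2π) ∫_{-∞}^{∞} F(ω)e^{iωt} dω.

f(t) = 8 t^{3} e^{- \frac{7 t^{2}}{5}}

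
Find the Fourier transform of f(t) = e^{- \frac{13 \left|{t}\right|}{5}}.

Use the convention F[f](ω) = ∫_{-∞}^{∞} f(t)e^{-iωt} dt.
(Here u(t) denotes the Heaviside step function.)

F(ω) = \frac{130}{25 \omega^{2} + 169}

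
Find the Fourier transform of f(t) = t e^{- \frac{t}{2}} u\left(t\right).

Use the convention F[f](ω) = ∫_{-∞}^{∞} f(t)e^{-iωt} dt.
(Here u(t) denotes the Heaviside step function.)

F(ω) = \frac{4}{\left(2 i \omega + 1\right)^{2}}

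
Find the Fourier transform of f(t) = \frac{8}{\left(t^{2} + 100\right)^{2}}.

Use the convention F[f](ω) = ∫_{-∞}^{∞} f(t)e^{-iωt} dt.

F(ω) = \frac{\pi \left(10 \left|{\omega}\right| + 1\right) e^{- 10 \left|{\omega}\right|}}{250}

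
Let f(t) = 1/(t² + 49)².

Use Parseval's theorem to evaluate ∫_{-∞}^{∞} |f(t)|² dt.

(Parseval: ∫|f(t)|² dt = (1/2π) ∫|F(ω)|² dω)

∫|f(t)|² dt = \frac{5 \pi}{13176688}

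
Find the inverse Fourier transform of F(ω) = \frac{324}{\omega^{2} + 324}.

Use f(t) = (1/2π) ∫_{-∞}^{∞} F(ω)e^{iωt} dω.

f(t) = 9 e^{- 18 \left|{t}\right|}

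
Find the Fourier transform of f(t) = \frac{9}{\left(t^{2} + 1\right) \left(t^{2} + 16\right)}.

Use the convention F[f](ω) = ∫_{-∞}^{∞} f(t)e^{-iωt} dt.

F(ω) = \frac{3 \pi \left(4 e^{3 \left|{\omega}\right|} - 1\right) e^{- 4 \left|{\omega}\right|}}{20}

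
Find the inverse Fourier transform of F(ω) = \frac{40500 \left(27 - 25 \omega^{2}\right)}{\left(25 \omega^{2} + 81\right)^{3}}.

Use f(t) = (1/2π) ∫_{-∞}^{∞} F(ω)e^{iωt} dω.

f(t) = 3 t^{2} e^{- \frac{9 \left|{t}\right|}{5}}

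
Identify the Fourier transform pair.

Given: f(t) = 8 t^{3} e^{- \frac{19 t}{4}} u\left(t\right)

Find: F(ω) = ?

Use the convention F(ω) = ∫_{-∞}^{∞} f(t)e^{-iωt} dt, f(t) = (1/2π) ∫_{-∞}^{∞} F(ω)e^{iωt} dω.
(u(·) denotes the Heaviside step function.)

F(ω) = \frac{12288}{\left(4 i \omega + 19\right)^{4}}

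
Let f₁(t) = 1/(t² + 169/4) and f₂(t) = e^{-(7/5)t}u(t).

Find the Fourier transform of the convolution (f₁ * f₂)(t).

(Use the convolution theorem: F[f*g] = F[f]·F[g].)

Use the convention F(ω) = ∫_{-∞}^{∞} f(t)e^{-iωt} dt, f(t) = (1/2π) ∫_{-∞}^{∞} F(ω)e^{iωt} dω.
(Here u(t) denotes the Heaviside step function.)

F[f₁*f₂](ω) = \frac{10 \pi e^{- \frac{13 \left|{\omega}\right|}{2}}}{13 \left(5 i \omega + 7\right)}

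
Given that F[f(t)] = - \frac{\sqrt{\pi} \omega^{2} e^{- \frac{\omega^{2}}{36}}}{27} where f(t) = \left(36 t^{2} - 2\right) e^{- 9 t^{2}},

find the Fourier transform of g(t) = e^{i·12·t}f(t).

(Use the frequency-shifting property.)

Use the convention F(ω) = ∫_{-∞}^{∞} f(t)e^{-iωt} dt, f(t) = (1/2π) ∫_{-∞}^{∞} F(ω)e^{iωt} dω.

F[g](ω) = - \frac{\sqrt{\pi} \left(\omega - 12\right)^{2} e^{- \frac{\left(\omega - 12\right)^{2}}{36}}}{27}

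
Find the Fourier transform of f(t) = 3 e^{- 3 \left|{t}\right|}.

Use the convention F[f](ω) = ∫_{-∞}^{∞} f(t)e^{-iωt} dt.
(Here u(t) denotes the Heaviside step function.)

F(ω) = \frac{18}{\omega^{2} + 9}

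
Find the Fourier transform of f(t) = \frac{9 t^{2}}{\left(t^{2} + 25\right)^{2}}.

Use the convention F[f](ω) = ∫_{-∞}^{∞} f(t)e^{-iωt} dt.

F(ω) = \frac{9 \pi \left(1 - 5 \left|{\omega}\right|\right) e^{- 5 \left|{\omega}\right|}}{10}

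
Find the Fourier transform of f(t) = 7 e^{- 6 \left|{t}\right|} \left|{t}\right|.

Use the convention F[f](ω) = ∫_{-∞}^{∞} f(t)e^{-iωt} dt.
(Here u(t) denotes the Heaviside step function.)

F(ω) = \frac{14 \left(36 - \omega^{2}\right)}{\left(\omega^{2} + 36\right)^{2}}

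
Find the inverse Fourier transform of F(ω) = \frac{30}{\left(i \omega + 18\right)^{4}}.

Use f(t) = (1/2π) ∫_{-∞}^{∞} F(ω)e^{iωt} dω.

f(t) = 5 t^{3} e^{- 18 t} u\left(t\right)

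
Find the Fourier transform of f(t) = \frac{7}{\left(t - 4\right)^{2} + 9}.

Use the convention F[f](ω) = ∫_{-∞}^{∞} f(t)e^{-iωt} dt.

F(ω) = \frac{7 \pi e^{- 4 i \omega - 3 \left|{\omega}\right|}}{3}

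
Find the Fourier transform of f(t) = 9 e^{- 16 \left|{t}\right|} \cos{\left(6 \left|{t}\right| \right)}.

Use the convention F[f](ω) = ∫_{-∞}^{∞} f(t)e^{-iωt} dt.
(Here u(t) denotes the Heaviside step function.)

F(ω) = \frac{288 \left(\omega^{2} + 292\right)}{\omega^{4} + 440 \omega^{2} + 85264}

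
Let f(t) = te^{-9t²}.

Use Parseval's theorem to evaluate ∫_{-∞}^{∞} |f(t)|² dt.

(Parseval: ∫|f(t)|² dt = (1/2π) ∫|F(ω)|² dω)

∫|f(t)|² dt = \frac{\sqrt{2} \sqrt{\pi}}{216}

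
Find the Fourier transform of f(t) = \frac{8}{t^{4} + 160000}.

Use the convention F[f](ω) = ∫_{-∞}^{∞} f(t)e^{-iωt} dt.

F(ω) = \frac{\pi e^{- 10 \sqrt{2} \left|{\omega}\right|} \sin{\left(10 \sqrt{2} \left|{\omega}\right| + \frac{\pi}{4} \right)}}{1000}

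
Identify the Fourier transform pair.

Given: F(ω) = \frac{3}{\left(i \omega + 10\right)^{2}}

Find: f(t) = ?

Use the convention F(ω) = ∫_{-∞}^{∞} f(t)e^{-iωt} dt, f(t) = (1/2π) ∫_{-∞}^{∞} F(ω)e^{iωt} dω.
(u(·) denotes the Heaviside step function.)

f(t) = 3 t e^{- 10 t} u\left(t\right)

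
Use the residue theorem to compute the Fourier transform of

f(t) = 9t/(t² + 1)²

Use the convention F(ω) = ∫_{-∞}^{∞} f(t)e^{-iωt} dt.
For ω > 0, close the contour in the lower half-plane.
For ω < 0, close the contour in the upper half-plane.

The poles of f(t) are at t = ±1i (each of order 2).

Let g(z) = f(z)e^{-iωz}; for large |z| the factor e^{-iωz} decays in the lower half-plane when ω > 0 and in the upper half-plane when ω < 0.

Case ω > 0 (lower half-plane, clockwise contour ⇒ F(ω) = -2πi·ΣRes):
  Res_{z = - i} g(z) = \frac{9 \omega e^{- \omega}}{4} (pole of order 2)
  F(ω) = -2πi·ΣRes = - \frac{9 i \pi \omega e^{- \omega}}{2}

Case ω < 0 (upper half-plane, counterclockwise contour ⇒ F(ω) = +2πi·ΣRes):
  Res_{z = i} g(z) = - \frac{9 \omega e^{\omega}}{4} (pole of order 2)
  F(ω) = 2πi·ΣRes = - \frac{9 i \pi \omega e^{\omega}}{2}

Both cases combine into a single formula in |ω|:

F(ω) = - \frac{9 i \pi \omega e^{- \left|{\omega}\right|}}{2}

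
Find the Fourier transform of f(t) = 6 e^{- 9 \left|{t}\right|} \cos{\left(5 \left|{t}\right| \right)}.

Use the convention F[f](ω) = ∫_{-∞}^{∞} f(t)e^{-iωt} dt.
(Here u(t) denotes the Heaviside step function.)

F(ω) = \frac{108 \left(\omega^{2} + 106\right)}{\omega^{4} + 112 \omega^{2} + 11236}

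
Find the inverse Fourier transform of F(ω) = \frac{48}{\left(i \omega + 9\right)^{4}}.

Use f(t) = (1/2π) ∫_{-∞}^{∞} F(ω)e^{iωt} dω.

f(t) = 8 t^{3} e^{- 9 t} u\left(t\right)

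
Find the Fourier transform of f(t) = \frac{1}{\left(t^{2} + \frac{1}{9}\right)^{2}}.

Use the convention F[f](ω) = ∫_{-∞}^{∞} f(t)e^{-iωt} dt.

F(ω) = \frac{9 \pi \left(\left|{\omega}\right| + 3\right) e^{- \frac{\left|{\omega}\right|}{3}}}{2}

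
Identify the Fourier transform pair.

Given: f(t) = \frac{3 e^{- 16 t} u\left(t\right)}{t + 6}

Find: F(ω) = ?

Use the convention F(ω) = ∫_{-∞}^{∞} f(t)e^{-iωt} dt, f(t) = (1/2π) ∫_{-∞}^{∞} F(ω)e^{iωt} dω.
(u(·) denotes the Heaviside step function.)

F(ω) = 3 e^{6 i \omega + 96} \operatorname{E}_{1}\left(6 i \omega + 96\right)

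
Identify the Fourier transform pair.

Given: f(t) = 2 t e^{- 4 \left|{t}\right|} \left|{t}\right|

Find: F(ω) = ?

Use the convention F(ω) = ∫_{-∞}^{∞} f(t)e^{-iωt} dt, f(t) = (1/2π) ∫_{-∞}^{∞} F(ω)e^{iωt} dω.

F(ω) = \frac{8 i \omega \left(\omega^{2} - 48\right)}{\left(\omega^{2} + 16\right)^{3}}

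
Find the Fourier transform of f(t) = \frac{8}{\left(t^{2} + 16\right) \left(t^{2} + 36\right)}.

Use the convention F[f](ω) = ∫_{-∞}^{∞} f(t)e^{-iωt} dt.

F(ω) = \frac{\pi \left(3 e^{2 \left|{\omega}\right|} - 2\right) e^{- 6 \left|{\omega}\right|}}{30}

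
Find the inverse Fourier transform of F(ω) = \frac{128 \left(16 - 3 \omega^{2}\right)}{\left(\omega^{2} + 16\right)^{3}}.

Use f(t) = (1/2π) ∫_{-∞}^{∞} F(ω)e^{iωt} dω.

f(t) = 8 t^{2} e^{- 4 \left|{t}\right|}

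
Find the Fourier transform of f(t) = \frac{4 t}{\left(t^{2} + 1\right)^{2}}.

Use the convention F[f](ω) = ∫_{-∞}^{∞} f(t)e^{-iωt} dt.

F(ω) = - 2 i \pi \omega e^{- \left|{\omega}\right|}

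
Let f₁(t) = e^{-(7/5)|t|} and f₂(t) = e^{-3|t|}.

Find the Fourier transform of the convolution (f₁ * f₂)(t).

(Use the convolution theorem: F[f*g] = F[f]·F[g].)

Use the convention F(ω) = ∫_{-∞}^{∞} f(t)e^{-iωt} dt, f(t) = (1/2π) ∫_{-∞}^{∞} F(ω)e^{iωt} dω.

F[f₁*f₂](ω) = \frac{420}{\left(\omega^{2} + 9\right) \left(25 \omega^{2} + 49\right)}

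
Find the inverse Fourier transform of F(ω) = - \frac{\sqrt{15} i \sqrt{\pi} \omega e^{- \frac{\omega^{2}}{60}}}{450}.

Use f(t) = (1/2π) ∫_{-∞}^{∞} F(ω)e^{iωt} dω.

f(t) = t e^{- 15 t^{2}}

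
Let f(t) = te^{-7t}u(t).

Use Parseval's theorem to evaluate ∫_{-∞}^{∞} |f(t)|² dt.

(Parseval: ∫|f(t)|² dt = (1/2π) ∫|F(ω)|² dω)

∫|f(t)|² dt = \frac{1}{1372}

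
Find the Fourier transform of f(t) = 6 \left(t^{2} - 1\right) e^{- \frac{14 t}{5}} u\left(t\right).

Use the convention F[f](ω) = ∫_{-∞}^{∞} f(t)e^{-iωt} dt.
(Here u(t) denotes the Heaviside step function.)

F(ω) = \frac{30 \left(250 i \omega - \left(5 i \omega + 14\right)^{3} + 700\right)}{\left(5 i \omega + 14\right)^{4}}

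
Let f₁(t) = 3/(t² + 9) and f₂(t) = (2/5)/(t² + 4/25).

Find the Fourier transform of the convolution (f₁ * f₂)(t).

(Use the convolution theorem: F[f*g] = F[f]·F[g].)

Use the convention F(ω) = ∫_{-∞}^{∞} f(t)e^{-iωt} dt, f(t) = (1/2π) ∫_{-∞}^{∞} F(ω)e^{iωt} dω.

F[f₁*f₂](ω) = \pi^{2} e^{- \frac{17 \left|{\omega}\right|}{5}}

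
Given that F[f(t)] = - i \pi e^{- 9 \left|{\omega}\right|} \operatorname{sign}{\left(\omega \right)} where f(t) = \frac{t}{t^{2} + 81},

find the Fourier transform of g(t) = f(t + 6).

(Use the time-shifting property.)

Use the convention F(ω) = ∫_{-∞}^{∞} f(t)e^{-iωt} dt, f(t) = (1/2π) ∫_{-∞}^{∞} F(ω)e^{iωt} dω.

F[g](ω) = - i \pi e^{6 i \omega} e^{- 9 \left|{\omega}\right|} \operatorname{sign}{\left(\omega \right)}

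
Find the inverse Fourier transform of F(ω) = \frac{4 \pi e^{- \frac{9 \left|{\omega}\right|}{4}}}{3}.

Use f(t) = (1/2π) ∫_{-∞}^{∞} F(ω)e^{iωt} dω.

f(t) = \frac{3}{t^{2} + \frac{81}{16}}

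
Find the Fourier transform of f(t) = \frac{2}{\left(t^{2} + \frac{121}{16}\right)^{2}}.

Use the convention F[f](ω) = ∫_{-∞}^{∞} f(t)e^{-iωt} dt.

F(ω) = \frac{16 \pi \left(11 \left|{\omega}\right| + 4\right) e^{- \frac{11 \left|{\omega}\right|}{4}}}{1331}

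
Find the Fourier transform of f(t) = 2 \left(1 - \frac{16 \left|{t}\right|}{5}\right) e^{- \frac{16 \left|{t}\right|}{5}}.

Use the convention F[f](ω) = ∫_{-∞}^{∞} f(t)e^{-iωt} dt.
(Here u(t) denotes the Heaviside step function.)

F(ω) = \frac{16000 \omega^{2}}{\left(25 \omega^{2} + 256\right)^{2}}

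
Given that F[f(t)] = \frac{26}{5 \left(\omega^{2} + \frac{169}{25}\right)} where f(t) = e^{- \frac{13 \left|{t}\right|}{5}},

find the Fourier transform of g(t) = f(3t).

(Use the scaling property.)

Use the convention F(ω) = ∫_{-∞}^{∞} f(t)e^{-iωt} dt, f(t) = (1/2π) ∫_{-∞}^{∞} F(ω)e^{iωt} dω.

F[g](ω) = \frac{390}{25 \omega^{2} + 1521}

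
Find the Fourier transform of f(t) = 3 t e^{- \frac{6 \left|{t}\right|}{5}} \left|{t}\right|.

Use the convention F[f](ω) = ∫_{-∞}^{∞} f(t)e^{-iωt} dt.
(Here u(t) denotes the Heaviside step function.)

F(ω) = \frac{7500 i \omega \left(25 \omega^{2} - 108\right)}{\left(25 \omega^{2} + 36\right)^{3}}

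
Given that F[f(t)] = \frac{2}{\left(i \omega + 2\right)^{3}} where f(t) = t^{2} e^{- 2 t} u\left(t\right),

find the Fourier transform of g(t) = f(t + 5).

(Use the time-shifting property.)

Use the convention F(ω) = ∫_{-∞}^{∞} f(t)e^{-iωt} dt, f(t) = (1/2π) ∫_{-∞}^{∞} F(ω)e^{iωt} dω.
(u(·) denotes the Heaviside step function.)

F[g](ω) = \frac{2 e^{5 i \omega}}{\left(i \omega + 2\right)^{3}}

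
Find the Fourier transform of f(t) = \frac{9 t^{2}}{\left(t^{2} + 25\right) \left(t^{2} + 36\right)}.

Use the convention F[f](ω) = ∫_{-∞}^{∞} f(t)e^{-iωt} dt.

F(ω) = \frac{9 \pi \left(6 - 5 e^{\left|{\omega}\right|}\right) e^{- 6 \left|{\omega}\right|}}{11}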